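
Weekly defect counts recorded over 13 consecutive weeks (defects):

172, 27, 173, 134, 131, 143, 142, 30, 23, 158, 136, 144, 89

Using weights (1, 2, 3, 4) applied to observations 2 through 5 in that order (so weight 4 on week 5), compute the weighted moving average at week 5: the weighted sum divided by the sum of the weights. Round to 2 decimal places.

129.90

Weighted sum: 1·27 + 2·173 + 3·134 + 4·131 = 27 + 346 + 402 + 524 = 1299
Weight total: 1 + 2 + 3 + 4 = 10
WMA = 1299 / 10 = 129.90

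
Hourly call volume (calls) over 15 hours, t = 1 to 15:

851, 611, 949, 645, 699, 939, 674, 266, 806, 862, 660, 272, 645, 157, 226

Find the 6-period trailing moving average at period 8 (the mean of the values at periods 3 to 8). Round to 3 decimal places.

Sum of periods 3–8: 949 + 645 + 699 + 939 + 674 + 266 = 4172
Divide by 6: 4172 / 6 = 695.333

695.333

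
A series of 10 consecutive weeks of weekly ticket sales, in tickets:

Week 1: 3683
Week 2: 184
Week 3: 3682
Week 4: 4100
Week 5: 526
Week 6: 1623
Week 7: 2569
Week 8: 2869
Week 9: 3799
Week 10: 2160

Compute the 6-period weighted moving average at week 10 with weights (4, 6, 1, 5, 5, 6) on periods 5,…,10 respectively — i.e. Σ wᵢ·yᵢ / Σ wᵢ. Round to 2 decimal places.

Weighted sum: 4·526 + 6·1623 + 1·2569 + 5·2869 + 5·3799 + 6·2160 = 2104 + 9738 + 2569 + 14345 + 18995 + 12960 = 60711
Weight total: 4 + 6 + 1 + 5 + 5 + 6 = 27
WMA = 60711 / 27 = 2248.56

2248.56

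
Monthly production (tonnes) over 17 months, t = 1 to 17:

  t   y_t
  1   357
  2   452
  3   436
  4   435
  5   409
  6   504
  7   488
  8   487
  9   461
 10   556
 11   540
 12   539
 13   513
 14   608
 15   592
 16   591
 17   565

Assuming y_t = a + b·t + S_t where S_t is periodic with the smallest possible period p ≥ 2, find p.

First differences y_{t+1} − y_t: 95, -16, -1, -26, 95, -16, -1, -26, 95, -16, …
The difference pattern repeats every 4 terms and not for any smaller step, so p = 4.

4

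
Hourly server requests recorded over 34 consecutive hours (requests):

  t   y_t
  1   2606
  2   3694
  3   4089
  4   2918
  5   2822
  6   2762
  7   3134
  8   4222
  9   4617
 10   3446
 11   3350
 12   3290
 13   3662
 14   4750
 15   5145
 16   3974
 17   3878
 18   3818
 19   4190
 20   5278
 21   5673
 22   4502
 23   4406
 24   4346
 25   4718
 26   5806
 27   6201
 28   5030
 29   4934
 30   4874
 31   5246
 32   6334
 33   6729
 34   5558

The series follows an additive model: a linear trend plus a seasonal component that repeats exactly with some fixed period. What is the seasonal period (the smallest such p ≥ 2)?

First differences y_{t+1} − y_t: 1088, 395, -1171, -96, -60, 372, 1088, 395, -1171, -96, -60, 372, 1088, 395, …
The difference pattern repeats every 6 terms and not for any smaller step, so p = 6.

6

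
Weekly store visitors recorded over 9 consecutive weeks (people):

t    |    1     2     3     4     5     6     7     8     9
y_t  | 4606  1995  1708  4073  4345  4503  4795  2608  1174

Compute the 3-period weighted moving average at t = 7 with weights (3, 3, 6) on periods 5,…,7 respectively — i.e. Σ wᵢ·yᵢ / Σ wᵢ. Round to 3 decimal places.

4609.500

Weighted sum: 3·4345 + 3·4503 + 6·4795 = 13035 + 13509 + 28770 = 55314
Weight total: 3 + 3 + 6 = 12
WMA = 55314 / 12 = 4609.500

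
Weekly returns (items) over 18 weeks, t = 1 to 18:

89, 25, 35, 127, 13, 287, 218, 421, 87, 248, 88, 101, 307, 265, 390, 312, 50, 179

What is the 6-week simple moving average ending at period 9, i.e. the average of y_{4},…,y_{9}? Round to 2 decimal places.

192.17

Sum of periods 4–9: 127 + 13 + 287 + 218 + 421 + 87 = 1153
Divide by 6: 1153 / 6 = 192.17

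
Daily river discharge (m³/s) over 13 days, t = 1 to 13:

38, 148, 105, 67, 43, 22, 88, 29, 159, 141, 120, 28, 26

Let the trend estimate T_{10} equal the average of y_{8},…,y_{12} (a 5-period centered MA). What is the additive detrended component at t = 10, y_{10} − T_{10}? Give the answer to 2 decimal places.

45.60

Trend T_10 = (29 + 159 + 141 + 120 + 28) / 5 = 477/5 = 95.4000
Detrended value: 141 − 95.4000 = 45.60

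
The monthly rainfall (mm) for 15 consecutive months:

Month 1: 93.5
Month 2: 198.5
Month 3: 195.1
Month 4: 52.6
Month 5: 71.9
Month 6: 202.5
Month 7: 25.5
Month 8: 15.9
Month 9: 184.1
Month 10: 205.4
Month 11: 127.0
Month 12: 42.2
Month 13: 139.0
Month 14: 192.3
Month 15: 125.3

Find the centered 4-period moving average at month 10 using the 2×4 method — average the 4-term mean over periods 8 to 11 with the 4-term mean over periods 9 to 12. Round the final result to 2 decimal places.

Sum over 8–11: 15.9 + 184.1 + 205.4 + 127.0 = 532.4
Sum over 9–12: 184.1 + 205.4 + 127.0 + 42.2 = 558.7
CMA at t=10 = (532.4 + 558.7) / (2·4) = 1091.1 / 8 = 136.39

136.39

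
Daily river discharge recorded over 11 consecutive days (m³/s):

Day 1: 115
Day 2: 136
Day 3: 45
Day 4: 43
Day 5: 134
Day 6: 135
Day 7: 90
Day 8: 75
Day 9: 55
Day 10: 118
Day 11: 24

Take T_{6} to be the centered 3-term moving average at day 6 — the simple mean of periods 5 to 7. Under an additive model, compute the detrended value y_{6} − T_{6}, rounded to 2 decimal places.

Trend T_6 = (134 + 135 + 90) / 3 = 359/3 = 119.6667
Detrended value: 135 − 119.6667 = 15.33

15.33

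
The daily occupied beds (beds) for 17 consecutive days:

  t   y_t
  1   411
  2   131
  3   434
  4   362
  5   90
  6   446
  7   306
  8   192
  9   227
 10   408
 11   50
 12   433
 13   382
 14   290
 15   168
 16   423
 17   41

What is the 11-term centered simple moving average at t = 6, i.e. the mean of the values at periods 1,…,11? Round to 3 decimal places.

277.909

Sum of periods 1–11: 411 + 131 + 434 + 362 + 90 + 446 + 306 + 192 + 227 + 408 + 50 = 3057
Divide by 11: 3057 / 11 = 277.909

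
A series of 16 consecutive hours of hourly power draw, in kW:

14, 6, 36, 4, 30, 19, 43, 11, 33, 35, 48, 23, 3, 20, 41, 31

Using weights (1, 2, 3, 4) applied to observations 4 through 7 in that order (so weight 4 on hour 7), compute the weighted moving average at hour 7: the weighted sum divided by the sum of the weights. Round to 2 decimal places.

29.30

Weighted sum: 1·4 + 2·30 + 3·19 + 4·43 = 4 + 60 + 57 + 172 = 293
Weight total: 1 + 2 + 3 + 4 = 10
WMA = 293 / 10 = 29.30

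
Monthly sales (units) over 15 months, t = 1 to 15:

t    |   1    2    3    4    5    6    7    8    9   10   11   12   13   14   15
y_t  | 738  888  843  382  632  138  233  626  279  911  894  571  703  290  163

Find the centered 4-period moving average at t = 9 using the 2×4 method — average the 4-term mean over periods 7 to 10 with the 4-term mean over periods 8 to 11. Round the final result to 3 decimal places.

Sum over 7–10: 233 + 626 + 279 + 911 = 2049
Sum over 8–11: 626 + 279 + 911 + 894 = 2710
CMA at t=9 = (2049 + 2710) / (2·4) = 4759 / 8 = 594.875

594.875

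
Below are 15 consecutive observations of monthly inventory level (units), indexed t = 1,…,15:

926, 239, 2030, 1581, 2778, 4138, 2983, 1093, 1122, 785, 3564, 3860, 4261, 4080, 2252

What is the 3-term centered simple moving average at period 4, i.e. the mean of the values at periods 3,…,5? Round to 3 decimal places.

2129.667

Sum of periods 3–5: 2030 + 1581 + 2778 = 6389
Divide by 3: 6389 / 3 = 2129.667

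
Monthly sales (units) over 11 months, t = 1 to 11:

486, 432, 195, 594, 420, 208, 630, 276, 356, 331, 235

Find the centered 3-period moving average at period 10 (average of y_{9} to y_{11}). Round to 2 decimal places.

307.33

Sum of periods 9–11: 356 + 331 + 235 = 922
Divide by 3: 922 / 3 = 307.33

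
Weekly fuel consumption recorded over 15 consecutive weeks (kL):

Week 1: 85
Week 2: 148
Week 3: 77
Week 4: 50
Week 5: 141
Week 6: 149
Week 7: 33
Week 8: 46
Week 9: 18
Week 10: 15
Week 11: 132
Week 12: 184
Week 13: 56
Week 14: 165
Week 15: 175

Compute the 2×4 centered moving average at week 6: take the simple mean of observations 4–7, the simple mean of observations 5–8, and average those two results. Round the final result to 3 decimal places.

Sum over 4–7: 50 + 141 + 149 + 33 = 373
Sum over 5–8: 141 + 149 + 33 + 46 = 369
CMA at t=6 = (373 + 369) / (2·4) = 742 / 8 = 92.750

92.750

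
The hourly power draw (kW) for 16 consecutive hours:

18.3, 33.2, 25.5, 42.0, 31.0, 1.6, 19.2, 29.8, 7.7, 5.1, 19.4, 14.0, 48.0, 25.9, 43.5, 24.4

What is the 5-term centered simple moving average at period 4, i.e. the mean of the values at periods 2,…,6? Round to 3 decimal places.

Sum of periods 2–6: 33.2 + 25.5 + 42.0 + 31.0 + 1.6 = 133.3
Divide by 5: 133.3 / 5 = 26.660

26.660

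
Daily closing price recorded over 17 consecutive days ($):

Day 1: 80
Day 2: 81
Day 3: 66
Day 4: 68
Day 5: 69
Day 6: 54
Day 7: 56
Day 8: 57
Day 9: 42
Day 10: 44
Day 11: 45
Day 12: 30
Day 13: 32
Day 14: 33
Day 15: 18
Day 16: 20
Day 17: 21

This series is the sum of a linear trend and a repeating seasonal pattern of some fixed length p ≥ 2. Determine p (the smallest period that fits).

3

First differences y_{t+1} − y_t: 1, -15, 2, 1, -15, 2, 1, -15, …
The difference pattern repeats every 3 terms and not for any smaller step, so p = 3.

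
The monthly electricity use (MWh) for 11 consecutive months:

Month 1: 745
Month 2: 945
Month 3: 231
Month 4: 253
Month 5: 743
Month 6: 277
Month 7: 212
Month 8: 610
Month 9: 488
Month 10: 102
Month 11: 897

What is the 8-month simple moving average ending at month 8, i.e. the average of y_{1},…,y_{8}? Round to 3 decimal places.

502.000

Sum of periods 1–8: 745 + 945 + 231 + 253 + 743 + 277 + 212 + 610 = 4016
Divide by 8: 4016 / 8 = 502.000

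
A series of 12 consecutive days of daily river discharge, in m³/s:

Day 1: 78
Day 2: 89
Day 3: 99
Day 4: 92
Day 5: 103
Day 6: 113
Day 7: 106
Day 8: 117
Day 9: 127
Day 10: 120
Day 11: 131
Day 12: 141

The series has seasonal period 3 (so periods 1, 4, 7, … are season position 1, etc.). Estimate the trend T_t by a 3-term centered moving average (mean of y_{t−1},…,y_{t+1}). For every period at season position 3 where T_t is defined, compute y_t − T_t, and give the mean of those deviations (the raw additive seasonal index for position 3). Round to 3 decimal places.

Season position 3 occurs at t = 3, 6, 9 (where T_t is defined).
t=3: T_3 = 93.33333; y_3 − T_3 = 99 − 93.33333 = 5.66667
t=6: T_6 = 107.33333; y_6 − T_6 = 113 − 107.33333 = 5.66667
t=9: T_9 = 121.33333; y_9 − T_9 = 127 − 121.33333 = 5.66667
Mean deviation: (5.66667 + 5.66667 + 5.66667) / 3 = 5.667

5.667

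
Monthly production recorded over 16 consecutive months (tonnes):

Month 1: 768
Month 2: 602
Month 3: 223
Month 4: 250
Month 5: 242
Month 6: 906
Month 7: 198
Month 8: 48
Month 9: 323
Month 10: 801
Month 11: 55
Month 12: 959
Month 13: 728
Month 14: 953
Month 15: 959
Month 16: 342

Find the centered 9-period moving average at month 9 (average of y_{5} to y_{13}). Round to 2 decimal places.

Sum of periods 5–13: 242 + 906 + 198 + 48 + 323 + 801 + 55 + 959 + 728 = 4260
Divide by 9: 4260 / 9 = 473.33

473.33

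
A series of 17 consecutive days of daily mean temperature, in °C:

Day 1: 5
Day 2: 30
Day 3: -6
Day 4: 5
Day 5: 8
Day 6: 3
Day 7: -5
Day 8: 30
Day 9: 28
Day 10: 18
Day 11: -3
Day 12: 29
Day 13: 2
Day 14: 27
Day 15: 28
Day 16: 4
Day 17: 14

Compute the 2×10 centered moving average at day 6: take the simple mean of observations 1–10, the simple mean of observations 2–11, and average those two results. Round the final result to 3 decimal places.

11.200

Sum over 1–10: 5 + 30 + (-6) + 5 + 8 + 3 + (-5) + 30 + 28 + 18 = 116
Sum over 2–11: 30 + (-6) + 5 + 8 + 3 + (-5) + 30 + 28 + 18 + (-3) = 108
CMA at t=6 = (116 + 108) / (2·10) = 224 / 20 = 11.200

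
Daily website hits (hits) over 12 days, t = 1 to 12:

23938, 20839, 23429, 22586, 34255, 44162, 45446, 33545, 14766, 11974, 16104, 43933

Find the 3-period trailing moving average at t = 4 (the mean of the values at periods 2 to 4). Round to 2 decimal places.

Sum of periods 2–4: 20839 + 23429 + 22586 = 66854
Divide by 3: 66854 / 3 = 22284.67

22284.67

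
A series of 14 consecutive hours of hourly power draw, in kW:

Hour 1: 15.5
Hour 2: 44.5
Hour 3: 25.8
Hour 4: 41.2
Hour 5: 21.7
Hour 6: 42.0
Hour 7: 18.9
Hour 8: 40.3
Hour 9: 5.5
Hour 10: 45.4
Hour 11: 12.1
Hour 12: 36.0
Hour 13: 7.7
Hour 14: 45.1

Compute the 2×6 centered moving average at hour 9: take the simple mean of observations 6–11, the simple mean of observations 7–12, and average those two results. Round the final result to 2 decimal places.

26.87

Sum over 6–11: 42.0 + 18.9 + 40.3 + 5.5 + 45.4 + 12.1 = 164.2
Sum over 7–12: 18.9 + 40.3 + 5.5 + 45.4 + 12.1 + 36.0 = 158.2
CMA at t=9 = (164.2 + 158.2) / (2·6) = 322.4 / 12 = 26.87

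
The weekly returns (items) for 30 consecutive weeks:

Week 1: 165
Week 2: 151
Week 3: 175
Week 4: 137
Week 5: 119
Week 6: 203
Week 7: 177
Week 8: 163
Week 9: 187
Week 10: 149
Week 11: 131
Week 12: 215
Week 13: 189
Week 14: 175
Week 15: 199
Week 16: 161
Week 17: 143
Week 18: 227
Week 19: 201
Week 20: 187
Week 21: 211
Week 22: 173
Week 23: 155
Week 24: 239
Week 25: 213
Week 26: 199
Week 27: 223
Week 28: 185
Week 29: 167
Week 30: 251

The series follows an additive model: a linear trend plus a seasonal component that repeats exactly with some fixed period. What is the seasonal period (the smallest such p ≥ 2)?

6

First differences y_{t+1} − y_t: -14, 24, -38, -18, 84, -26, -14, 24, -38, -18, 84, -26, -14, 24, …
The difference pattern repeats every 6 terms and not for any smaller step, so p = 6.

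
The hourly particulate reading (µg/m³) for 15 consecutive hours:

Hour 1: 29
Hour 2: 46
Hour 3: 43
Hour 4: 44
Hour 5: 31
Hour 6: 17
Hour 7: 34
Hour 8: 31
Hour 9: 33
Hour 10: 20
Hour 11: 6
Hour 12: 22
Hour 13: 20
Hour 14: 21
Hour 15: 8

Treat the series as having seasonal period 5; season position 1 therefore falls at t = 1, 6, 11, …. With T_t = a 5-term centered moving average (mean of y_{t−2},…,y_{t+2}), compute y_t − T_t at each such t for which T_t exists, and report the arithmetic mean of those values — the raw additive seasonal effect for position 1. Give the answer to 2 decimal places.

Season position 1 occurs at t = 6, 11 (where T_t is defined).
t=6: T_6 = 31.4000; y_6 − T_6 = 17 − 31.4000 = -14.4000
t=11: T_11 = 20.2000; y_11 − T_11 = 6 − 20.2000 = -14.2000
Mean deviation: (-14.4000 + -14.2000) / 2 = -14.30

-14.30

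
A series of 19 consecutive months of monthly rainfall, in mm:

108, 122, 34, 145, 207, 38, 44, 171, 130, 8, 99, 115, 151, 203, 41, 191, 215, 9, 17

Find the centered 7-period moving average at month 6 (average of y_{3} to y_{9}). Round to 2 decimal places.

Sum of periods 3–9: 34 + 145 + 207 + 38 + 44 + 171 + 130 = 769
Divide by 7: 769 / 7 = 109.86

109.86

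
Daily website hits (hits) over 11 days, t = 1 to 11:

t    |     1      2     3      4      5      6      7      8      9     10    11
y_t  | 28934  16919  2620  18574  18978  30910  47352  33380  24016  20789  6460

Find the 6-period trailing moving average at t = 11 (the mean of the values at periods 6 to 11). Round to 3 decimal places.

27151.167

Sum of periods 6–11: 30910 + 47352 + 33380 + 24016 + 20789 + 6460 = 162907
Divide by 6: 162907 / 6 = 27151.167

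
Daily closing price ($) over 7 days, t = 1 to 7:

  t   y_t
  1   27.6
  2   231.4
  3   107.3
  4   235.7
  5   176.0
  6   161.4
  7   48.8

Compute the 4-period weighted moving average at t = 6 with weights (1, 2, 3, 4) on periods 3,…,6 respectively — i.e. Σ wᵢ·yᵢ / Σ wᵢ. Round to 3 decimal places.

175.230

Weighted sum: 1·107.3 + 2·235.7 + 3·176.0 + 4·161.4 = 107.3 + 471.4 + 528.0 + 645.6 = 1752.3
Weight total: 1 + 2 + 3 + 4 = 10
WMA = 1752.3 / 10 = 175.230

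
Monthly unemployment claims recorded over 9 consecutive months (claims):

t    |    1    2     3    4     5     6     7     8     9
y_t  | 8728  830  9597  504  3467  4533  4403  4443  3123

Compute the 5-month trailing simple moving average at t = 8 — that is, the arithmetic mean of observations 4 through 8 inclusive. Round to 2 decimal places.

Sum of periods 4–8: 504 + 3467 + 4533 + 4403 + 4443 = 17350
Divide by 5: 17350 / 5 = 3470.00

3470.00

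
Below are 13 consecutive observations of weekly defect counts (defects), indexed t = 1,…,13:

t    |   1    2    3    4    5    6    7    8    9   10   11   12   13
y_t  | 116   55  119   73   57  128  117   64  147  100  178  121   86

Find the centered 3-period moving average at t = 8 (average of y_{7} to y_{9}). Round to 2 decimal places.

109.33

Sum of periods 7–9: 117 + 64 + 147 = 328
Divide by 3: 328 / 3 = 109.33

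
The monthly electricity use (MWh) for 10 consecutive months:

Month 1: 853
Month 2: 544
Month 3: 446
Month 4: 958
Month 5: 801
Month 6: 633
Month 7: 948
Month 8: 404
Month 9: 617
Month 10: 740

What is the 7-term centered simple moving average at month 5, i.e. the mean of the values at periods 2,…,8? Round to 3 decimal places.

676.286

Sum of periods 2–8: 544 + 446 + 958 + 801 + 633 + 948 + 404 = 4734
Divide by 7: 4734 / 7 = 676.286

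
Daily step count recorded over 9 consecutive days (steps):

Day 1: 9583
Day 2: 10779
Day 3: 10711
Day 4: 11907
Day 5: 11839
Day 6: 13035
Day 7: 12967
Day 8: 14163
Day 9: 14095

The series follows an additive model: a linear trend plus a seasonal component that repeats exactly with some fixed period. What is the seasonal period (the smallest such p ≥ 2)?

First differences y_{t+1} − y_t: 1196, -68, 1196, -68, 1196, -68, …
The difference pattern repeats every 2 terms and not for any smaller step, so p = 2.

2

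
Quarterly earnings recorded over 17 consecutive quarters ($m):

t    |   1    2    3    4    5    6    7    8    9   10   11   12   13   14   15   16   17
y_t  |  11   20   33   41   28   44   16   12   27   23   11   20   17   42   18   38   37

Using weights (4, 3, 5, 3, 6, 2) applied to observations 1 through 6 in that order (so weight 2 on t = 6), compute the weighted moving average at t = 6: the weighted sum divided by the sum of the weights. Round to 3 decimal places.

Weighted sum: 4·11 + 3·20 + 5·33 + 3·41 + 6·28 + 2·44 = 44 + 60 + 165 + 123 + 168 + 88 = 648
Weight total: 4 + 3 + 5 + 3 + 6 + 2 = 23
WMA = 648 / 23 = 28.174

28.174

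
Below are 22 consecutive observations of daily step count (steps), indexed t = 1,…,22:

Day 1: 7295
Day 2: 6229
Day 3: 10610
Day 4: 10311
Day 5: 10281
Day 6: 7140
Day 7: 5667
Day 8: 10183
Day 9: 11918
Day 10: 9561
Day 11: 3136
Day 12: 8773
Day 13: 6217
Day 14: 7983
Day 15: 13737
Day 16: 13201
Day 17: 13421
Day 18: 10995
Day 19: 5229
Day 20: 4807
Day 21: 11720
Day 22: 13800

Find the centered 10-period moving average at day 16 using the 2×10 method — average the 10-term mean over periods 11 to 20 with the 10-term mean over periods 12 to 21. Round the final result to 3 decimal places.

9179.100

Sum over 11–20: 3136 + 8773 + 6217 + 7983 + 13737 + 13201 + 13421 + 10995 + 5229 + 4807 = 87499
Sum over 12–21: 8773 + 6217 + 7983 + 13737 + 13201 + 13421 + 10995 + 5229 + 4807 + 11720 = 96083
CMA at t=16 = (87499 + 96083) / (2·10) = 183582 / 20 = 9179.100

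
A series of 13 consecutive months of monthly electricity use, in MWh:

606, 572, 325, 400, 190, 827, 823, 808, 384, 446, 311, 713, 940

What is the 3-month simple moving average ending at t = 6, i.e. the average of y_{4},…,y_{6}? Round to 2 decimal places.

472.33

Sum of periods 4–6: 400 + 190 + 827 = 1417
Divide by 3: 1417 / 3 = 472.33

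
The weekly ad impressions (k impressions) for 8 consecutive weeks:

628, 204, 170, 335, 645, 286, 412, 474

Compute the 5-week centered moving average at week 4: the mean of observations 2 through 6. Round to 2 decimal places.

Sum of periods 2–6: 204 + 170 + 335 + 645 + 286 = 1640
Divide by 5: 1640 / 5 = 328.00

328.00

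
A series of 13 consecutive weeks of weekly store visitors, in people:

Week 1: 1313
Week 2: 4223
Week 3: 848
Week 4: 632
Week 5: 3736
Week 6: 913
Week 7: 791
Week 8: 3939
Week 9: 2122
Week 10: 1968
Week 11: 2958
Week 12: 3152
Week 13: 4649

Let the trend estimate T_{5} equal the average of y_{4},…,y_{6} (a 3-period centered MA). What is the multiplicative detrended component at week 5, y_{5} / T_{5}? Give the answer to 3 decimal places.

Trend T_5 = (632 + 3736 + 913) / 3 = 5281/3 = 1760.33333
Ratio to trend: 3736 / 1760.33333 = 2.122

2.122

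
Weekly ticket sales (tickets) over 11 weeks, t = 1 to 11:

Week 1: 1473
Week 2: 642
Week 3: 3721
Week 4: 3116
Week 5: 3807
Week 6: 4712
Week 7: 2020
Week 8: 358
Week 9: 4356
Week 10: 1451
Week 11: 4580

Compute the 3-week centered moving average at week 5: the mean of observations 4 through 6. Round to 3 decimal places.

Sum of periods 4–6: 3116 + 3807 + 4712 = 11635
Divide by 3: 11635 / 3 = 3878.333

3878.333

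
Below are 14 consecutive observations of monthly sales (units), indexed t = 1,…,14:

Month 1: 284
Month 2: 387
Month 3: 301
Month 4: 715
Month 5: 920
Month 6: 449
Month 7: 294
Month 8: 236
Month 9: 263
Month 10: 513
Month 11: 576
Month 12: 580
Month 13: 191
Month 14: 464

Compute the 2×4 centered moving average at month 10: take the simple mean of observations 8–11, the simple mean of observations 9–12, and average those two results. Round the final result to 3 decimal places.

Sum over 8–11: 236 + 263 + 513 + 576 = 1588
Sum over 9–12: 263 + 513 + 576 + 580 = 1932
CMA at t=10 = (1588 + 1932) / (2·4) = 3520 / 8 = 440.000

440.000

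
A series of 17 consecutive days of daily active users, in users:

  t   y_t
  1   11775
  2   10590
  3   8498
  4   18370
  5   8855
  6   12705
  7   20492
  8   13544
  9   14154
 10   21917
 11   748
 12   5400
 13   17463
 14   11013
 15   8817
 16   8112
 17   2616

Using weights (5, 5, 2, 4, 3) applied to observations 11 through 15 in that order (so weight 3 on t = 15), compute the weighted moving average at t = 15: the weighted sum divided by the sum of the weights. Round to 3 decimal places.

Weighted sum: 5·748 + 5·5400 + 2·17463 + 4·11013 + 3·8817 = 3740 + 27000 + 34926 + 44052 + 26451 = 136169
Weight total: 5 + 5 + 2 + 4 + 3 = 19
WMA = 136169 / 19 = 7166.789

7166.789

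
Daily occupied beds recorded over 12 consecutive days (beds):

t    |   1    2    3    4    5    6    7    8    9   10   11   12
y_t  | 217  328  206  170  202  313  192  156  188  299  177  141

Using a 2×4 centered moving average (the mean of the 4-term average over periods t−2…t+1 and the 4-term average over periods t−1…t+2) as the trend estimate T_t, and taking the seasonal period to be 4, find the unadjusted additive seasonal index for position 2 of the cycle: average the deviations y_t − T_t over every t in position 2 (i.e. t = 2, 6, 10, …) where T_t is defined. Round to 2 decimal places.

Season position 2 occurs at t = 6, 10 (where T_t is defined).
t=6: T_6 = 217.5000; y_6 − T_6 = 313 − 217.5000 = 95.5000
t=10: T_10 = 203.1250; y_10 − T_10 = 299 − 203.1250 = 95.8750
Mean deviation: (95.5000 + 95.8750) / 2 = 95.69

95.69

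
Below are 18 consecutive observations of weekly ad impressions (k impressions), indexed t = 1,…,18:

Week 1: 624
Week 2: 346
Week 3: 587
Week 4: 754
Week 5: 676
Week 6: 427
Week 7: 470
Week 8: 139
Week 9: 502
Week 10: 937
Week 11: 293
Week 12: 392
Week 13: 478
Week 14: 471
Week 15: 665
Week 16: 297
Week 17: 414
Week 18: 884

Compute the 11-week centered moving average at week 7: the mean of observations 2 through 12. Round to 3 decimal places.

Sum of periods 2–12: 346 + 587 + 754 + 676 + 427 + 470 + 139 + 502 + 937 + 293 + 392 = 5523
Divide by 11: 5523 / 11 = 502.091

502.091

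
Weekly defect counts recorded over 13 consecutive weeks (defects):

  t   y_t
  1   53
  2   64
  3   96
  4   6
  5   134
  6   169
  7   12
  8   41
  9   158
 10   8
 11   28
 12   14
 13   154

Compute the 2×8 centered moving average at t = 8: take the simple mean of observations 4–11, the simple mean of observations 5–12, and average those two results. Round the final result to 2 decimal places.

70.00

Sum over 4–11: 6 + 134 + 169 + 12 + 41 + 158 + 8 + 28 = 556
Sum over 5–12: 134 + 169 + 12 + 41 + 158 + 8 + 28 + 14 = 564
CMA at t=8 = (556 + 564) / (2·8) = 1120 / 16 = 70.00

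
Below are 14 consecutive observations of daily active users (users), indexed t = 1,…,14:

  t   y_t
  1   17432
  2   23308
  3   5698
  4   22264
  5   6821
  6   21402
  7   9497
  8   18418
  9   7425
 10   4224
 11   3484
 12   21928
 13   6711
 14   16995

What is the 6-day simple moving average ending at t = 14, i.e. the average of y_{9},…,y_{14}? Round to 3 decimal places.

10127.833

Sum of periods 9–14: 7425 + 4224 + 3484 + 21928 + 6711 + 16995 = 60767
Divide by 6: 60767 / 6 = 10127.833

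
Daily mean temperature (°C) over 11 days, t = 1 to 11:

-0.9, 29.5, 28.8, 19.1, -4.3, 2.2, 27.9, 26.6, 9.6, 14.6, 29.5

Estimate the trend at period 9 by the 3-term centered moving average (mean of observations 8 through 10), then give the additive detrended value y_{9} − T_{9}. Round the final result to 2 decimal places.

Trend T_9 = (26.6 + 9.6 + 14.6) / 3 = 50.8/3 = 16.9333
Detrended value: 9.6 − 16.9333 = -7.33

-7.33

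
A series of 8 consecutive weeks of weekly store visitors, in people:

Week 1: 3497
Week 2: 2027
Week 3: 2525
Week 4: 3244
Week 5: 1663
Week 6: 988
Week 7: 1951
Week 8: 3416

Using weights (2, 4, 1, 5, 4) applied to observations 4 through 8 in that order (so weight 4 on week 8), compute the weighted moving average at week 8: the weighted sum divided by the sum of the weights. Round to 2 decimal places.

2346.69

Weighted sum: 2·3244 + 4·1663 + 1·988 + 5·1951 + 4·3416 = 6488 + 6652 + 988 + 9755 + 13664 = 37547
Weight total: 2 + 4 + 1 + 5 + 4 = 16
WMA = 37547 / 16 = 2346.69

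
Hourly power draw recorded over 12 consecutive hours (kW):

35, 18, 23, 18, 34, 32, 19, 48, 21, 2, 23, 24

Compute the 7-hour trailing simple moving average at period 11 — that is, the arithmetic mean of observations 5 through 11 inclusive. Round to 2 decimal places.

Sum of periods 5–11: 34 + 32 + 19 + 48 + 21 + 2 + 23 = 179
Divide by 7: 179 / 7 = 25.57

25.57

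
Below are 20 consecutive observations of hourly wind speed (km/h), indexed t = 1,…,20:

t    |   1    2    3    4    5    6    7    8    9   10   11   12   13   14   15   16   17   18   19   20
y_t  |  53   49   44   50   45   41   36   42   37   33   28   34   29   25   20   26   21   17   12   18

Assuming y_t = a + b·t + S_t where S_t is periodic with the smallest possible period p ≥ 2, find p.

4

First differences y_{t+1} − y_t: -4, -5, 6, -5, -4, -5, 6, -5, -4, -5, …
The difference pattern repeats every 4 terms and not for any smaller step, so p = 4.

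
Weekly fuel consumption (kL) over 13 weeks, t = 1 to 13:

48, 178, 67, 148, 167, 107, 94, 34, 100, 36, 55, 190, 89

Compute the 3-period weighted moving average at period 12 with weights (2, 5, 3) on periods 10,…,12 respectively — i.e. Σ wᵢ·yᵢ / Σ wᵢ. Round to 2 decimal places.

Weighted sum: 2·36 + 5·55 + 3·190 = 72 + 275 + 570 = 917
Weight total: 2 + 5 + 3 = 10
WMA = 917 / 10 = 91.70

91.70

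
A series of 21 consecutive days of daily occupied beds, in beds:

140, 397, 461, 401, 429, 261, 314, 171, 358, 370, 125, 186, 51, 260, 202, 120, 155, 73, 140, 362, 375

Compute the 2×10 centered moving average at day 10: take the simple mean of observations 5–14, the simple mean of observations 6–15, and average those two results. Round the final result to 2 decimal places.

241.15

Sum over 5–14: 429 + 261 + 314 + 171 + 358 + 370 + 125 + 186 + 51 + 260 = 2525
Sum over 6–15: 261 + 314 + 171 + 358 + 370 + 125 + 186 + 51 + 260 + 202 = 2298
CMA at t=10 = (2525 + 2298) / (2·10) = 4823 / 20 = 241.15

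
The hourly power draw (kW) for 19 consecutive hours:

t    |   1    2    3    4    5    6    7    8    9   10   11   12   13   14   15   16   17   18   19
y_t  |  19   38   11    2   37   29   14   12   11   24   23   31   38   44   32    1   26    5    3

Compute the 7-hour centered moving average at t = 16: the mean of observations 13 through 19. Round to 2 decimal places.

Sum of periods 13–19: 38 + 44 + 32 + 1 + 26 + 5 + 3 = 149
Divide by 7: 149 / 7 = 21.29

21.29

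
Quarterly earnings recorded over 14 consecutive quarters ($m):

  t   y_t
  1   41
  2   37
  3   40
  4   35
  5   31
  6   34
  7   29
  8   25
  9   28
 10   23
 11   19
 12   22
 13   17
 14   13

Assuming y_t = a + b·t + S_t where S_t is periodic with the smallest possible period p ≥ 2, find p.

First differences y_{t+1} − y_t: -4, 3, -5, -4, 3, -5, -4, 3, …
The difference pattern repeats every 3 terms and not for any smaller step, so p = 3.

3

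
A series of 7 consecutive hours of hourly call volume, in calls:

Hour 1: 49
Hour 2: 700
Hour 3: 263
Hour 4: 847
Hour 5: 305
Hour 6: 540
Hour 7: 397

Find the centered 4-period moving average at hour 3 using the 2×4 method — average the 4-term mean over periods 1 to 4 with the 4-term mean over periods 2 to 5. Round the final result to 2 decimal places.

496.75

Sum over 1–4: 49 + 700 + 263 + 847 = 1859
Sum over 2–5: 700 + 263 + 847 + 305 = 2115
CMA at t=3 = (1859 + 2115) / (2·4) = 3974 / 8 = 496.75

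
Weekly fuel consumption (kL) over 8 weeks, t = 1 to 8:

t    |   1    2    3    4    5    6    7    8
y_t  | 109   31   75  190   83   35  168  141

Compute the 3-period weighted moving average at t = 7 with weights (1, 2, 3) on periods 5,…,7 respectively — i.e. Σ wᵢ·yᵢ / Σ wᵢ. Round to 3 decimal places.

109.500

Weighted sum: 1·83 + 2·35 + 3·168 = 83 + 70 + 504 = 657
Weight total: 1 + 2 + 3 = 6
WMA = 657 / 6 = 109.500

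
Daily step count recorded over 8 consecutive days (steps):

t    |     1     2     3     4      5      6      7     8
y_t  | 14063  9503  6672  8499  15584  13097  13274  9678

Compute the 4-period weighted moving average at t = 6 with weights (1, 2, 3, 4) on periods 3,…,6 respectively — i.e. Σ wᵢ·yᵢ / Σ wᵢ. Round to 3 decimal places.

Weighted sum: 1·6672 + 2·8499 + 3·15584 + 4·13097 = 6672 + 16998 + 46752 + 52388 = 122810
Weight total: 1 + 2 + 3 + 4 = 10
WMA = 122810 / 10 = 12281.000

12281.000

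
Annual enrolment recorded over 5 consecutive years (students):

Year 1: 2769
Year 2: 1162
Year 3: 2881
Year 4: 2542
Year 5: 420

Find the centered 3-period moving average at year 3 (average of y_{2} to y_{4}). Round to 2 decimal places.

2195.00

Sum of periods 2–4: 1162 + 2881 + 2542 = 6585
Divide by 3: 6585 / 3 = 2195.00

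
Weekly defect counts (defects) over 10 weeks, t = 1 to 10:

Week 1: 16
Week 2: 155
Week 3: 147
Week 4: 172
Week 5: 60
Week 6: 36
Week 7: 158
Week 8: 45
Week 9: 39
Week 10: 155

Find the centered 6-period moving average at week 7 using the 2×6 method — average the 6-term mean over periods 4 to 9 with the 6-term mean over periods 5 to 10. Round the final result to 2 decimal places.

83.58

Sum over 4–9: 172 + 60 + 36 + 158 + 45 + 39 = 510
Sum over 5–10: 60 + 36 + 158 + 45 + 39 + 155 = 493
CMA at t=7 = (510 + 493) / (2·6) = 1003 / 12 = 83.58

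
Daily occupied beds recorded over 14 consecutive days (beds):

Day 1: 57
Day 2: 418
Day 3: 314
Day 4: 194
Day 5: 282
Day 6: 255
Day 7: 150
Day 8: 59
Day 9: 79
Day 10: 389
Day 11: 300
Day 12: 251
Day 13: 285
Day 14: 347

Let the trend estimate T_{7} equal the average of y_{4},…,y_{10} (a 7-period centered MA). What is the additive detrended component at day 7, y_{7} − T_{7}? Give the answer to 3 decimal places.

-51.143

Trend T_7 = (194 + 282 + 255 + 150 + 59 + 79 + 389) / 7 = 1408/7 = 201.14286
Detrended value: 150 − 201.14286 = -51.143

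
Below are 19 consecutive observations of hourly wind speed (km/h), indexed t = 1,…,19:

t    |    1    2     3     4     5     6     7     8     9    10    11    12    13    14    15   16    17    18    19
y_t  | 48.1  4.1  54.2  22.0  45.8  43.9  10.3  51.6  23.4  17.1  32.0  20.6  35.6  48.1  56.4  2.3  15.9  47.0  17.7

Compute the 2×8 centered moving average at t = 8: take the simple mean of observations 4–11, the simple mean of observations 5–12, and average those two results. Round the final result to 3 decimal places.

30.675

Sum over 4–11: 22.0 + 45.8 + 43.9 + 10.3 + 51.6 + 23.4 + 17.1 + 32.0 = 246.1
Sum over 5–12: 45.8 + 43.9 + 10.3 + 51.6 + 23.4 + 17.1 + 32.0 + 20.6 = 244.7
CMA at t=8 = (246.1 + 244.7) / (2·8) = 490.8 / 16 = 30.675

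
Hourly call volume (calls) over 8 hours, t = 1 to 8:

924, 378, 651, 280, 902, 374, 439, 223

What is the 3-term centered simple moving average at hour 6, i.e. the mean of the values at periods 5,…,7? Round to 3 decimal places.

571.667

Sum of periods 5–7: 902 + 374 + 439 = 1715
Divide by 3: 1715 / 3 = 571.667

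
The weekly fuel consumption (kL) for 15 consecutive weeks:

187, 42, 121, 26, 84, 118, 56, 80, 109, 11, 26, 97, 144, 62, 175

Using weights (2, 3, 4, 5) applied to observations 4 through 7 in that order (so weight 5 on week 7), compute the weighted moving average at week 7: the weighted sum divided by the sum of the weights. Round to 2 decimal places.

Weighted sum: 2·26 + 3·84 + 4·118 + 5·56 = 52 + 252 + 472 + 280 = 1056
Weight total: 2 + 3 + 4 + 5 = 14
WMA = 1056 / 14 = 75.43

75.43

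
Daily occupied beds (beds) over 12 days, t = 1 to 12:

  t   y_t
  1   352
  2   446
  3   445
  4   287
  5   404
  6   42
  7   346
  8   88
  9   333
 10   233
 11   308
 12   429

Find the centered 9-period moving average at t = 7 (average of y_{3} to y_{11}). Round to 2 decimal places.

276.22

Sum of periods 3–11: 445 + 287 + 404 + 42 + 346 + 88 + 333 + 233 + 308 = 2486
Divide by 9: 2486 / 9 = 276.22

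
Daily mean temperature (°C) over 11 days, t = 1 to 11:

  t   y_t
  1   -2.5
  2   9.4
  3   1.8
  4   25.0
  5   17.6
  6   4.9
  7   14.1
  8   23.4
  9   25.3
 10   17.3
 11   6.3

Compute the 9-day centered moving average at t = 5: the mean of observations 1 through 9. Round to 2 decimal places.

Sum of periods 1–9: (-2.5) + 9.4 + 1.8 + 25.0 + 17.6 + 4.9 + 14.1 + 23.4 + 25.3 = 119.0
Divide by 9: 119.0 / 9 = 13.22

13.22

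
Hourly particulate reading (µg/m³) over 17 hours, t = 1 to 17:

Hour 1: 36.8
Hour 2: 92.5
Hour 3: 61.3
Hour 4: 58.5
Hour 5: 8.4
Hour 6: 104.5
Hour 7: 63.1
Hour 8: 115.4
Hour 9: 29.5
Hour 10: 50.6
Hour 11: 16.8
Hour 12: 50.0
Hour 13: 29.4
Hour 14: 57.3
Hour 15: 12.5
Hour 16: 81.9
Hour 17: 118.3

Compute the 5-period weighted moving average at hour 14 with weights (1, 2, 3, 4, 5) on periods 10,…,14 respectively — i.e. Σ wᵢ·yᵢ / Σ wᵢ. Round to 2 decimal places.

Weighted sum: 1·50.6 + 2·16.8 + 3·50.0 + 4·29.4 + 5·57.3 = 50.6 + 33.6 + 150.0 + 117.6 + 286.5 = 638.3
Weight total: 1 + 2 + 3 + 4 + 5 = 15
WMA = 638.3 / 15 = 42.55

42.55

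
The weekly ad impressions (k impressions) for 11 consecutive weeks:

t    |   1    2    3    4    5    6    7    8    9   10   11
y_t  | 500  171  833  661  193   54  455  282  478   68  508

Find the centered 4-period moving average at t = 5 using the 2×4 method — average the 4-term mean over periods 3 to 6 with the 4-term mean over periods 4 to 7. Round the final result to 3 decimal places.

Sum over 3–6: 833 + 661 + 193 + 54 = 1741
Sum over 4–7: 661 + 193 + 54 + 455 = 1363
CMA at t=5 = (1741 + 1363) / (2·4) = 3104 / 8 = 388.000

388.000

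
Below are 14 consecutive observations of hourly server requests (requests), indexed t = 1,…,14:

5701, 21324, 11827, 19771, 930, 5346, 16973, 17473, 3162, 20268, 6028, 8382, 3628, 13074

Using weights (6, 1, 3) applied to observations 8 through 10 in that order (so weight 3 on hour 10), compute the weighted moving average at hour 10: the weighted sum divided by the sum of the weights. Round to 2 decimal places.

Weighted sum: 6·17473 + 1·3162 + 3·20268 = 104838 + 3162 + 60804 = 168804
Weight total: 6 + 1 + 3 = 10
WMA = 168804 / 10 = 16880.40

16880.40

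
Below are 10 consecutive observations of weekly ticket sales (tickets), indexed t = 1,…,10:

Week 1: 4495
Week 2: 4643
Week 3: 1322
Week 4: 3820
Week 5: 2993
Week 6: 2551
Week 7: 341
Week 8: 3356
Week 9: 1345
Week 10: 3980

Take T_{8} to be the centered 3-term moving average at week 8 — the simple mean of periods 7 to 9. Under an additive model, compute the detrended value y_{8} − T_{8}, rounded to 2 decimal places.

Trend T_8 = (341 + 3356 + 1345) / 3 = 5042/3 = 1680.6667
Detrended value: 3356 − 1680.6667 = 1675.33

1675.33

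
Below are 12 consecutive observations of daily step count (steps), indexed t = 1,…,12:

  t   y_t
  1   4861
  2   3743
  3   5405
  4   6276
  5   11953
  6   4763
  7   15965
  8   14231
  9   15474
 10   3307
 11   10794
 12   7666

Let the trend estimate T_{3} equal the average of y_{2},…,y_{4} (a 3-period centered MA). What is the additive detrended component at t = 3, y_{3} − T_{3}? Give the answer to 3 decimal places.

263.667

Trend T_3 = (3743 + 5405 + 6276) / 3 = 15424/3 = 5141.33333
Detrended value: 5405 − 5141.33333 = 263.667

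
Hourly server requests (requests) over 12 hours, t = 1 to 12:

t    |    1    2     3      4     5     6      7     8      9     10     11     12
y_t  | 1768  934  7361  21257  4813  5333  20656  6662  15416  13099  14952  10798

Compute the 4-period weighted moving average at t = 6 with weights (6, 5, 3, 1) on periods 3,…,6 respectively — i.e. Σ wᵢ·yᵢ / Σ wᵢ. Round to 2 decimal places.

11348.20

Weighted sum: 6·7361 + 5·21257 + 3·4813 + 1·5333 = 44166 + 106285 + 14439 + 5333 = 170223
Weight total: 6 + 5 + 3 + 1 = 15
WMA = 170223 / 15 = 11348.20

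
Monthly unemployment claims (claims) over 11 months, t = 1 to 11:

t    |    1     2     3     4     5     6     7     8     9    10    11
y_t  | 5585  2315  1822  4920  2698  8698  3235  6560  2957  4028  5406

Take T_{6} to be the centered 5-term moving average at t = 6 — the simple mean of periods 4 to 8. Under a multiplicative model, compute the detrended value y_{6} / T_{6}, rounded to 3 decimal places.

Trend T_6 = (4920 + 2698 + 8698 + 3235 + 6560) / 5 = 26111/5 = 5222.20000
Ratio to trend: 8698 / 5222.20000 = 1.666

1.666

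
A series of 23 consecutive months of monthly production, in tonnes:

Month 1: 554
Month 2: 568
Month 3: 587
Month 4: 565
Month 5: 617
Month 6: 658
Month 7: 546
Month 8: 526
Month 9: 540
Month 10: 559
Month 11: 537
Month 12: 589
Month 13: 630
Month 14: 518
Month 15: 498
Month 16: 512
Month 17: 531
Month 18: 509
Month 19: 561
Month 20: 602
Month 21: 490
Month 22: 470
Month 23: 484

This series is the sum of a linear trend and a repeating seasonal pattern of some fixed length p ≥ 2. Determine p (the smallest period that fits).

7

First differences y_{t+1} − y_t: 14, 19, -22, 52, 41, -112, -20, 14, 19, -22, 52, 41, -112, -20, 14, 19, …
The difference pattern repeats every 7 terms and not for any smaller step, so p = 7.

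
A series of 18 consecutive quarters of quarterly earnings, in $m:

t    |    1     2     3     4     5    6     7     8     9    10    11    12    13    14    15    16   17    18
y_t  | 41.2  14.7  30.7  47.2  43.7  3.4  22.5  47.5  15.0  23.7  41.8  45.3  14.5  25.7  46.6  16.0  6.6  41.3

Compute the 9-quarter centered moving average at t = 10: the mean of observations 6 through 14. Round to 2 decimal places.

Sum of periods 6–14: 3.4 + 22.5 + 47.5 + 15.0 + 23.7 + 41.8 + 45.3 + 14.5 + 25.7 = 239.4
Divide by 9: 239.4 / 9 = 26.60

26.60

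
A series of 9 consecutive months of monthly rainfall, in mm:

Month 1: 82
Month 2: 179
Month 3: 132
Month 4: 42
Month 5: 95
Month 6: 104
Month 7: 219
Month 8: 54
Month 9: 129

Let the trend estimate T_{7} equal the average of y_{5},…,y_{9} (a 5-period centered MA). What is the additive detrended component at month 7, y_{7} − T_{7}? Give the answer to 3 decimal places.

Trend T_7 = (95 + 104 + 219 + 54 + 129) / 5 = 601/5 = 120.20000
Detrended value: 219 − 120.20000 = 98.800

98.800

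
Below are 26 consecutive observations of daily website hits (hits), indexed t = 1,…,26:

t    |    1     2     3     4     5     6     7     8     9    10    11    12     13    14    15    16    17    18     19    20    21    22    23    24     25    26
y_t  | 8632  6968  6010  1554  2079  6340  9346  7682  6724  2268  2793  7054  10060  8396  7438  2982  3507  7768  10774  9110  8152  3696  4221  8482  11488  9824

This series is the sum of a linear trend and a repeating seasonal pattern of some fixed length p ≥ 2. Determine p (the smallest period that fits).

6

First differences y_{t+1} − y_t: -1664, -958, -4456, 525, 4261, 3006, -1664, -958, -4456, 525, 4261, 3006, -1664, -958, …
The difference pattern repeats every 6 terms and not for any smaller step, so p = 6.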